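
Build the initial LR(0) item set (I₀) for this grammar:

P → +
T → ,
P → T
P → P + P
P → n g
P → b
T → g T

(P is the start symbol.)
{ [P → . +], [P → . P + P], [P → . T], [P → . b], [P → . n g], [P' → . P], [T → . ,], [T → . g T] }

First, augment the grammar with P' → P
I₀ = CLOSURE({ [P' → . P] }):
  [P' → . P] has the dot before P: add [P → . +], [P → . T], [P → . P + P], [P → . n g], [P → . b]
  [P → . T] has the dot before T: add [T → . ,], [T → . g T]
No further items can be added.

I₀ = { [P → . +], [P → . P + P], [P → . T], [P → . b], [P → . n g], [P' → . P], [T → . ,], [T → . g T] }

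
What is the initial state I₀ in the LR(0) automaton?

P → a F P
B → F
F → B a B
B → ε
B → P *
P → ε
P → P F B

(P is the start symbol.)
First, augment the grammar with P' → P
I₀ = CLOSURE({ [P' → . P] }):
  [P' → . P] has the dot before P: add [P → . a F P], [P → .], [P → . P F B]
No further items can be added.

I₀ = { [P → . P F B], [P → . a F P], [P → .], [P' → . P] }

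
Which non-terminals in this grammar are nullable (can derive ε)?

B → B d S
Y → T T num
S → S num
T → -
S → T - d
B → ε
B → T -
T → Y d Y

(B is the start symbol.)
{ 'B' }

ε-productions: B → ε
So B is immediately nullable.
No further non-terminal can be added: every production for the remaining non-terminals contains a terminal or a non-nullable non-terminal.
Nullable = { 'B' }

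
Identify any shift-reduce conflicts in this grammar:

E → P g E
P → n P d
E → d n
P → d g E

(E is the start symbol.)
Augment with E' → E and build the canonical LR(0) collection (I0 = CLOSURE({[E' → . E]}), then GOTO on every symbol after a dot until no new states appear). It has 13 states:
  I0: { [E → . P g E], [E → . d n], [E' → . E], [P → . d g E], [P → . n P d] }  — shift
  I1: { [E' → E .] }  — accept
  I2: { [E → P . g E] }  — shift
  I3: { [E → d . n], [P → d . g E] }  — shift
  I4: { [P → . d g E], [P → . n P d], [P → n . P d] }  — shift
  I5: { [P → n P . d] }  — shift
  I6: { [P → d . g E] }  — shift
  I7: { [E → . P g E], [E → . d n], [P → . d g E], [P → . n P d], [P → d g . E] }  — shift
  I8: { [P → d g E .] }  — reduce
  I9: { [P → n P d .] }  — reduce
  I10: { [E → d n .] }  — reduce
  I11: { [E → . P g E], [E → . d n], [E → P g . E], [P → . d g E], [P → . n P d] }  — shift
  I12: { [E → P g E .] }  — reduce

No state contains both a complete item and a shift item.

Answer: No shift-reduce conflicts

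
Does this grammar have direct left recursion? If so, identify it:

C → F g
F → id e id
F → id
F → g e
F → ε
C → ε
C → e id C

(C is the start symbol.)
No direct left recursion

Direct left recursion occurs when N → N α for some non-terminal N (the right-hand side begins with the left-hand side itself).

C → F g: starts with F
F → id e id: starts with id
F → id: starts with id
F → g e: starts with g
F → ε: starts with ε
C → ε: starts with ε
C → e id C: starts with e

No direct left recursion found.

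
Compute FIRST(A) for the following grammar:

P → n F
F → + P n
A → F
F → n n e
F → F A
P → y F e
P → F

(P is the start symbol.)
FIRST sets of the other non-terminals involved (by the same procedure, iterated to a fixed point):
  FIRST(F) = { '+', 'n' }

From A → F:
  - F is a non-terminal: add FIRST(F) \ {ε} = { '+', 'n' }
    F is not nullable, so stop

Collecting: FIRST(A) = { '+', 'n' }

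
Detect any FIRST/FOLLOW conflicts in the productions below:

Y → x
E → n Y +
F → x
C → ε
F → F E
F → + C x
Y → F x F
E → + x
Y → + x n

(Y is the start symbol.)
Nullable non-terminals: C.
C has a nullable alternative but only one production, so nothing to check.

E, F, Y have no nullable alternative, so no FIRST/FOLLOW check is needed there.

No FIRST/FOLLOW conflicts found.

Answer: No FIRST/FOLLOW conflicts.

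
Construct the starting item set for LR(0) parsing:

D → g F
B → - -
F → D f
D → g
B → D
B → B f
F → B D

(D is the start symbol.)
First, augment the grammar with D' → D
I₀ = CLOSURE({ [D' → . D] }):
  [D' → . D] has the dot before D: add [D → . g F], [D → . g]
No further items can be added.

I₀ = { [D → . g F], [D → . g], [D' → . D] }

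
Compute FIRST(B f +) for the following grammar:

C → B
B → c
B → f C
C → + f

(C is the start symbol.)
FIRST sets of the non-terminals involved (from the grammar, by fixed-point iteration):
  FIRST(B) = { 'c', 'f' }

To compute FIRST(B f +), process the symbols left to right:
Symbol B is a non-terminal. Add FIRST(B) \ {ε} = { 'c', 'f' }
B is not nullable (ε ∉ FIRST(B)), so stop here.
FIRST(B f +) = { 'c', 'f' }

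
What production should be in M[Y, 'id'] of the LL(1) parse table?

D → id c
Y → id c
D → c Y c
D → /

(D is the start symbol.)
To find M[Y, 'id'], we find productions for Y where 'id' is in the predict set (PREDICT(N → α) = (FIRST(α) \ {ε}) ∪ (FOLLOW(N) if α ⇒* ε)).

Y → id c: PREDICT = { 'id' }
  'id' is in predict set, so this production goes in M[Y, 'id']

M[Y, 'id'] = Y → id c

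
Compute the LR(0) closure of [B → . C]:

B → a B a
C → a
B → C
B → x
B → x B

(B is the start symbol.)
{ [B → . C], [C → . a] }

To compute CLOSURE, for each item [A → α.Bβ] where B is a non-terminal, add [B → .γ] for all productions B → γ; repeat for the newly added items until nothing changes.

Start with: [B → . C]
  [B → . C] has the dot before C: add [C → . a]
No further items can be added.

CLOSURE = { [B → . C], [C → . a] }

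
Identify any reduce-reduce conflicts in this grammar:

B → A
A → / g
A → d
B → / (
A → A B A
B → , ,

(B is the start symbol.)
No reduce-reduce conflicts

A reduce-reduce conflict occurs when an LR(0) state has two complete items [A → α .] and [B → β .] — both call for a reduction, and with no lookahead the parser cannot choose between them.

Augment with B' → B and build the canonical LR(0) collection (I0 = CLOSURE({[B' → . B]}), then GOTO on every symbol after a dot until no new states appear). It has 12 states:
  I0: { [A → . / g], [A → . A B A], [A → . d], [B → . , ,], [B → . / (], [B → . A], [B' → . B] }  — shift
  I1: { [B → , . ,] }  — shift
  I2: { [A → / . g], [B → / . (] }  — shift
  I3: { [A → . / g], [A → . A B A], [A → . d], [A → A . B A], [B → . , ,], [B → . / (], [B → . A], [B → A .] }  — shift, reduce
  I4: { [B' → B .] }  — accept
  I5: { [A → d .] }  — reduce
  I6: { [A → . / g], [A → . A B A], [A → . d], [A → A B . A] }  — shift
  I7: { [A → / . g] }  — shift
  I8: { [A → . / g], [A → . A B A], [A → . d], [A → A . B A], [A → A B A .], [B → . , ,], [B → . / (], [B → . A] }  — shift, reduce
  I9: { [A → / g .] }  — reduce
  I10: { [B → / ( .] }  — reduce
  I11: { [B → , , .] }  — reduce

No state contains more than one complete item.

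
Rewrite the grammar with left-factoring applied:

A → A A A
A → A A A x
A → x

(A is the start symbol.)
A → A A A A'
A' → ε
A' → x
A → x

Left-factoring transforms A → αβ₁ | αβ₂ into A → αA' and A' → β₁ | β₂
(α is the longest common prefix among the alternatives). Repeat until
no nonterminal has two alternatives with a common prefix.

Round 1: A has alternatives sharing prefix 'A A A'. Introduce A': A → A A A A'
  Add: A' → ε
  Add: A' → x

No remaining common prefixes — done.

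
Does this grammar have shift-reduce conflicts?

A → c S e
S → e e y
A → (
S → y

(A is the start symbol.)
No shift-reduce conflicts

A shift-reduce conflict occurs when an LR(0) state has both:
  - a complete (reduce) item [A → α .] (dot at the end), and
  - a shift item [B → β . c γ] (dot before a terminal).

Augment with A' → A and build the canonical LR(0) collection (I0 = CLOSURE({[A' → . A]}), then GOTO on every symbol after a dot until no new states appear). It has 10 states:
  I0: { [A → . (], [A → . c S e], [A' → . A] }  — shift
  I1: { [A → ( .] }  — reduce
  I2: { [A' → A .] }  — accept
  I3: { [A → c . S e], [S → . e e y], [S → . y] }  — shift
  I4: { [A → c S . e] }  — shift
  I5: { [S → e . e y] }  — shift
  I6: { [S → y .] }  — reduce
  I7: { [S → e e . y] }  — shift
  I8: { [S → e e y .] }  — reduce
  I9: { [A → c S e .] }  — reduce

No state contains both a complete item and a shift item.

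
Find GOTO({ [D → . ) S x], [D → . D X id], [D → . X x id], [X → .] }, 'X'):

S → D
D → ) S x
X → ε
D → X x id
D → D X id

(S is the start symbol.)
GOTO(I, 'X') = CLOSURE({ [A → αX.β] : [A → α.Xβ] ∈ I, X = 'X' })

Items with dot before 'X', with the dot advanced:
  [D → . X x id] → [D → X . x id]
Closure adds nothing (no advanced item has the dot before a non-terminal).

GOTO = { [D → X . x id] }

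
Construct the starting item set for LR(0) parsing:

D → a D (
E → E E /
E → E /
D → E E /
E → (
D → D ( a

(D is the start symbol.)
{ [D → . D ( a], [D → . E E /], [D → . a D (], [D' → . D], [E → . (], [E → . E /], [E → . E E /] }

First, augment the grammar with D' → D
I₀ = CLOSURE({ [D' → . D] }):
  [D' → . D] has the dot before D: add [D → . a D (], [D → . E E /], [D → . D ( a]
  [D → . E E /] has the dot before E: add [E → . E E /], [E → . E /], [E → . (]
No further items can be added.

I₀ = { [D → . D ( a], [D → . E E /], [D → . a D (], [D' → . D], [E → . (], [E → . E /], [E → . E E /] }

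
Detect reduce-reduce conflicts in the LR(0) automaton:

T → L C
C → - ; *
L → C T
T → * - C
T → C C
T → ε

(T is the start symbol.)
A reduce-reduce conflict occurs when an LR(0) state has two complete items [A → α .] and [B → β .] — both call for a reduction, and with no lookahead the parser cannot choose between them.

Augment with T' → T and build the canonical LR(0) collection (I0 = CLOSURE({[T' → . T]}), then GOTO on every symbol after a dot until no new states appear). It has 13 states:
  I0: { [C → . - ; *], [L → . C T], [T → . * - C], [T → . C C], [T → . L C], [T → .], [T' → . T] }  — shift, reduce
  I1: { [T → * . - C] }  — shift
  I2: { [C → - . ; *] }  — shift
  I3: { [C → . - ; *], [L → . C T], [L → C . T], [T → . * - C], [T → . C C], [T → . L C], [T → .], [T → C . C] }  — shift, reduce
  I4: { [C → . - ; *], [T → L . C] }  — shift
  I5: { [T' → T .] }  — accept
  I6: { [T → L C .] }  — reduce
  I7: { [C → . - ; *], [L → . C T], [L → C . T], [T → . * - C], [T → . C C], [T → . L C], [T → .], [T → C . C], [T → C C .] }  — shift, 2 reduces
  I8: { [L → C T .] }  — reduce
  I9: { [C → - ; . *] }  — shift
  I10: { [C → - ; * .] }  — reduce
  I11: { [C → . - ; *], [T → * - . C] }  — shift
  I12: { [T → * - C .] }  — reduce

I7 contains complete items [T → .], [T → C C .] — reduce-reduce conflict.

Answer: Yes — I7: [T → .] vs [T → C C .]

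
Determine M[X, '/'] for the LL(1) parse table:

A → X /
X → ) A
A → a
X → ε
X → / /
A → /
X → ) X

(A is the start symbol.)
X → ε, X → / /

To find M[X, '/'], we find productions for X where '/' is in the predict set (PREDICT(N → α) = (FIRST(α) \ {ε}) ∪ (FOLLOW(N) if α ⇒* ε)).

Relevant sets:
  FOLLOW(X) = { '/' }

X → ) A: PREDICT = { ')' }
X → ε: PREDICT = { '/' }
  '/' is in predict set, so this production goes in M[X, '/']
X → / /: PREDICT = { '/' }
  '/' is in predict set, so this production goes in M[X, '/']
X → ) X: PREDICT = { ')' }

M[X, '/'] = X → ε, X → / /  (a multiply-defined cell — the grammar is not LL(1))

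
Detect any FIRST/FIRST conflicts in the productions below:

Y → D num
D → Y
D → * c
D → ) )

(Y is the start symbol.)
A FIRST/FIRST conflict occurs when two productions N → α and N → β for the same non-terminal have FIRST(α) ∩ FIRST(β) ≠ ∅ (with ε ∈ FIRST of a nullable right-hand side, so two nullable alternatives also conflict).

FIRST sets of the non-terminals at (or reachable through a nullable prefix from) the front of some alternative:
  FIRST(Y) = { ')', '*' }

Productions for D:
  D → Y: FIRST = { ')', '*' }
  D → * c: FIRST = { '*' }
  D → ) ): FIRST = { ')' }
Y has only one production, so no FIRST/FIRST conflict is possible there.

Conflict for D: D → Y and D → * c
  Overlap: { '*' }
Conflict for D: D → Y and D → ) )
  Overlap: { ')' }

Answer: Yes. D → Y / D → '*' c on { '*' }; D → Y / D → ')' ')' on { ')' }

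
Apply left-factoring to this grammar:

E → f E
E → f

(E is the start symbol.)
Left-factoring transforms A → αβ₁ | αβ₂ into A → αA' and A' → β₁ | β₂
(α is the longest common prefix among the alternatives). Repeat until
no nonterminal has two alternatives with a common prefix.

Round 1: E has alternatives sharing prefix 'f'. Introduce E': E → f E'
  Add: E' → E
  Add: E' → ε

No remaining common prefixes — done.

Resulting grammar:
E → f E'
E' → E
E' → ε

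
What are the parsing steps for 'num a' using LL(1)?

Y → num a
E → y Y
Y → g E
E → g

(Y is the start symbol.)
LL(1) parsing maintains a stack (initially the start symbol over $) and the input. At each step: if the stack top is a terminal, match it against the current input token; if it is a non-terminal N, replace it with the RHS of M[N, lookahead] (the unique production whose predict set contains the lookahead).

Stack is shown with the top on the left.

Stack    Input    Action
------------------------
Y $      num a $  output Y → num a
num a $  num a $  match 'num'
a $      a $      match 'a'
$        $        accept

The string is accepted.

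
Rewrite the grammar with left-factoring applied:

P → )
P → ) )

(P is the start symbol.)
P → ) P'
P' → ε
P' → )

Left-factoring transforms A → αβ₁ | αβ₂ into A → αA' and A' → β₁ | β₂
(α is the longest common prefix among the alternatives). Repeat until
no nonterminal has two alternatives with a common prefix.

Round 1: P has alternatives sharing prefix ')'. Introduce P': P → ) P'
  Add: P' → ε
  Add: P' → )

No remaining common prefixes — done.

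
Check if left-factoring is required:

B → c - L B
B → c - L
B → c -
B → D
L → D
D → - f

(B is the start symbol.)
Yes, B has productions with common prefix 'c -'

Left-factoring is needed when two productions for the same non-terminal
share a common prefix on the right-hand side.

Productions for B:
  B → c - L B
  B → c - L
  B → c -
  B → D

Found common prefix 'c -' in productions for B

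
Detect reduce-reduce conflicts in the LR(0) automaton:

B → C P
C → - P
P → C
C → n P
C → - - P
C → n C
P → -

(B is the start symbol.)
A reduce-reduce conflict occurs when an LR(0) state has two complete items [A → α .] and [B → β .] — both call for a reduction, and with no lookahead the parser cannot choose between them.

Augment with B' → B and build the canonical LR(0) collection (I0 = CLOSURE({[B' → . B]}), then GOTO on every symbol after a dot until no new states appear). It has 13 states:
  I0: { [B → . C P], [B' → . B], [C → . - - P], [C → . - P], [C → . n C], [C → . n P] }  — shift
  I1: { [C → - . - P], [C → - . P], [C → . - - P], [C → . - P], [C → . n C], [C → . n P], [P → . -], [P → . C] }  — shift
  I2: { [B' → B .] }  — accept
  I3: { [B → C . P], [C → . - - P], [C → . - P], [C → . n C], [C → . n P], [P → . -], [P → . C] }  — shift
  I4: { [C → . - - P], [C → . - P], [C → . n C], [C → . n P], [C → n . C], [C → n . P], [P → . -], [P → . C] }  — shift
  I5: { [C → - . - P], [C → - . P], [C → . - - P], [C → . - P], [C → . n C], [C → . n P], [P → - .], [P → . -], [P → . C] }  — shift, reduce
  I6: { [C → n C .], [P → C .] }  — 2 reduces
  I7: { [C → n P .] }  — reduce
  I8: { [C → - - . P], [C → - . - P], [C → - . P], [C → . - - P], [C → . - P], [C → . n C], [C → . n P], [P → - .], [P → . -], [P → . C] }  — shift, reduce
  I9: { [P → C .] }  — reduce
  I10: { [C → - P .] }  — reduce
  I11: { [C → - - P .], [C → - P .] }  — 2 reduces
  I12: { [B → C P .] }  — reduce

I6 contains complete items [C → n C .], [P → C .] — reduce-reduce conflict.
I11 contains complete items [C → - - P .], [C → - P .] — reduce-reduce conflict.

Answer: Yes — I6: [C → n C .] vs [P → C .]; I11: [C → - - P .] vs [C → - P .]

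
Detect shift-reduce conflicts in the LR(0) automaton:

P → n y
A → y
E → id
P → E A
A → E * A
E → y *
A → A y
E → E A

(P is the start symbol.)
Yes — I8: [E → E A .] vs [A → A . y]; I10: [A → y .] vs [E → y . *]; I12: [E → E A .] vs [A → A . y]; I14: [A → E * A .] vs [A → A . y]

A shift-reduce conflict occurs when an LR(0) state has both:
  - a complete (reduce) item [A → α .] (dot at the end), and
  - a shift item [B → β . c γ] (dot before a terminal).

Augment with P' → P and build the canonical LR(0) collection (I0 = CLOSURE({[P' → . P]}), then GOTO on every symbol after a dot until no new states appear). It has 15 states:
  I0: { [E → . E A], [E → . id], [E → . y *], [P → . E A], [P → . n y], [P' → . P] }  — shift
  I1: { [A → . A y], [A → . E * A], [A → . y], [E → . E A], [E → . id], [E → . y *], [E → E . A], [P → E . A] }  — shift
  I2: { [P' → P .] }  — accept
  I3: { [E → id .] }  — reduce
  I4: { [P → n . y] }  — shift
  I5: { [E → y . *] }  — shift
  I6: { [E → y * .] }  — reduce
  I7: { [P → n y .] }  — reduce
  I8: { [A → A . y], [E → E A .], [P → E A .] }  — shift, 2 reduces
  I9: { [A → . A y], [A → . E * A], [A → . y], [A → E . * A], [E → . E A], [E → . id], [E → . y *], [E → E . A] }  — shift
  I10: { [A → y .], [E → y . *] }  — shift, reduce
  I11: { [A → . A y], [A → . E * A], [A → . y], [A → E * . A], [E → . E A], [E → . id], [E → . y *] }  — shift
  I12: { [A → A . y], [E → E A .] }  — shift, reduce
  I13: { [A → A y .] }  — reduce
  I14: { [A → A . y], [A → E * A .] }  — shift, reduce

I8 contains reduce items [E → E A .], [P → E A .] and shift item [A → A . y] — shift-reduce conflict.
I10 contains reduce item [A → y .] and shift item [E → y . *] — shift-reduce conflict.
I12 contains reduce item [E → E A .] and shift item [A → A . y] — shift-reduce conflict.
I14 contains reduce item [A → E * A .] and shift item [A → A . y] — shift-reduce conflict.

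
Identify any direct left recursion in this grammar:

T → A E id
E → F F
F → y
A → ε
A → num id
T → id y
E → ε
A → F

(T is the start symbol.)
T → A E id: starts with A
E → F F: starts with F
F → y: starts with y
A → ε: starts with ε
A → num id: starts with num
T → id y: starts with id
E → ε: starts with ε
A → F: starts with F

No direct left recursion found.

Answer: No direct left recursion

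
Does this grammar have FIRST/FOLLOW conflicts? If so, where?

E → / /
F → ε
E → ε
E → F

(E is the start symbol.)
A FIRST/FOLLOW conflict occurs when a non-terminal N has a nullable alternative N → β (β ⇒* ε) and another alternative N → α with FIRST(α) ∩ FOLLOW(N) ≠ ∅: on such a lookahead the parser cannot decide between expanding α and letting N vanish via β.

Nullable non-terminals: E, F.
FIRST sets used below: FIRST(F) = { ε }

E: nullable alternative(s) E → ε, E → F; FOLLOW(E) = { $ }
  E → / /: FIRST \ {ε} = { '/' } — disjoint from FOLLOW(E)
  E → ε: FIRST \ {ε} = { } — disjoint from FOLLOW(E)
  E → F: FIRST \ {ε} = { } — disjoint from FOLLOW(E)
F has a nullable alternative but only one production, so nothing to check.

No FIRST/FOLLOW conflicts found.

Answer: No FIRST/FOLLOW conflicts.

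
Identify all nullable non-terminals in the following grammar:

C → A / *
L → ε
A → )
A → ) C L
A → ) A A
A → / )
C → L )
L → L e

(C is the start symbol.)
{ 'L' }

A non-terminal is nullable if it can derive ε (the empty string): either it has an ε-production, or it has a production whose right-hand side consists entirely of nullable non-terminals.

ε-productions: L → ε
So L is immediately nullable.
No further non-terminal can be added: every production for the remaining non-terminals contains a terminal or a non-nullable non-terminal.
Nullable = { 'L' }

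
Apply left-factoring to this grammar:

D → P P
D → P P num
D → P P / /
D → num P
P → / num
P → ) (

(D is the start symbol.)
Left-factoring transforms A → αβ₁ | αβ₂ into A → αA' and A' → β₁ | β₂
(α is the longest common prefix among the alternatives). Repeat until
no nonterminal has two alternatives with a common prefix.

Round 1: D has alternatives sharing prefix 'P P'. Introduce D': D → P P D'
  Add: D' → ε
  Add: D' → num
  Add: D' → / /

No remaining common prefixes — done.

Resulting grammar:
D → P P D'
D' → ε
D' → num
D' → / /
D → num P
P → / num
P → ) (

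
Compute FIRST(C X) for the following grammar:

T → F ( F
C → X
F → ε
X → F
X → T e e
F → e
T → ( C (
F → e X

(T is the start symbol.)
FIRST sets of the non-terminals involved (from the grammar, by fixed-point iteration):
  FIRST(C) = { '(', 'e', ε }
  FIRST(X) = { '(', 'e', ε }

To compute FIRST(C X), process the symbols left to right:
Symbol C is a non-terminal. Add FIRST(C) \ {ε} = { '(', 'e' }
C is nullable (ε ∈ FIRST(C)), continue to the next symbol.
Symbol X is a non-terminal. Add FIRST(X) \ {ε} = { '(', 'e' }
X is nullable (ε ∈ FIRST(X)), continue to the next symbol.
All symbols are nullable, so ε is in the result.
FIRST(C X) = { '(', 'e', ε }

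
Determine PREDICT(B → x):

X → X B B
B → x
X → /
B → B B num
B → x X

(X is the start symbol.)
PREDICT(B → x) = (FIRST(RHS) \ {ε}) ∪ (FOLLOW(B) if ε ∈ FIRST(RHS), i.e. RHS ⇒* ε)
FIRST(x) = { 'x' }
ε ∉ FIRST(x), so FOLLOW(B) is not added.
PREDICT(B → x) = { 'x' }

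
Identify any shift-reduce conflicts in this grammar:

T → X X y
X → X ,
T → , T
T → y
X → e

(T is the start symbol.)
Augment with T' → T and build the canonical LR(0) collection (I0 = CLOSURE({[T' → . T]}), then GOTO on every symbol after a dot until no new states appear). It has 10 states:
  I0: { [T → . , T], [T → . X X y], [T → . y], [T' → . T], [X → . X ,], [X → . e] }  — shift
  I1: { [T → , . T], [T → . , T], [T → . X X y], [T → . y], [X → . X ,], [X → . e] }  — shift
  I2: { [T' → T .] }  — accept
  I3: { [T → X . X y], [X → . X ,], [X → . e], [X → X . ,] }  — shift
  I4: { [X → e .] }  — reduce
  I5: { [T → y .] }  — reduce
  I6: { [X → X , .] }  — reduce
  I7: { [T → X X . y], [X → X . ,] }  — shift
  I8: { [T → X X y .] }  — reduce
  I9: { [T → , T .] }  — reduce

No state contains both a complete item and a shift item.

Answer: No shift-reduce conflicts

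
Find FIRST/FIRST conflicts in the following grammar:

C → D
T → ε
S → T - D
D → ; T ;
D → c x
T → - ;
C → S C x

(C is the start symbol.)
FIRST sets of the non-terminals at (or reachable through a nullable prefix from) the front of some alternative:
  FIRST(D) = { ';', 'c' }
  FIRST(S) = { '-' }

Productions for C:
  C → D: FIRST = { ';', 'c' }
  C → S C x: FIRST = { '-' }
Productions for T:
  T → ε: FIRST = { ε }
  T → - ;: FIRST = { '-' }
Productions for D:
  D → ; T ;: FIRST = { ';' }
  D → c x: FIRST = { 'c' }
S has only one production, so no FIRST/FIRST conflict is possible there.

All alternatives of each non-terminal have pairwise disjoint FIRST sets.

Answer: No FIRST/FIRST conflicts.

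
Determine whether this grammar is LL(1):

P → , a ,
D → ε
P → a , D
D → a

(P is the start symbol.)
Yes, the grammar is LL(1).

A grammar is LL(1) if for each non-terminal N with multiple productions, the predict sets of those productions are pairwise disjoint, where PREDICT(N → α) = (FIRST(α) \ {ε}) ∪ (FOLLOW(N) if α ⇒* ε).

Relevant sets:
  FOLLOW(D) = { $ }

For P:
  PREDICT(P → ',' a ',') = { ',' }
  PREDICT(P → a ',' D) = { 'a' }
For D:
  PREDICT(D → ε) = { $ }
  PREDICT(D → a) = { 'a' }

All predict sets are disjoint. The grammar IS LL(1).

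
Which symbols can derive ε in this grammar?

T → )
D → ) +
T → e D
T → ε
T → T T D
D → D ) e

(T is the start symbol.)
{ 'T' }

ε-productions: T → ε
So T is immediately nullable.
No further non-terminal can be added: every production for the remaining non-terminals contains a terminal or a non-nullable non-terminal.
Nullable = { 'T' }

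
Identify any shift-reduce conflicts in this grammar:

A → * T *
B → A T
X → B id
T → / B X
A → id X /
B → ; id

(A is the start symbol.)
No shift-reduce conflicts

A shift-reduce conflict occurs when an LR(0) state has both:
  - a complete (reduce) item [A → α .] (dot at the end), and
  - a shift item [B → β . c γ] (dot before a terminal).

Augment with A' → A and build the canonical LR(0) collection (I0 = CLOSURE({[A' → . A]}), then GOTO on every symbol after a dot until no new states appear). It has 17 states:
  I0: { [A → . * T *], [A → . id X /], [A' → . A] }  — shift
  I1: { [A → * . T *], [T → . / B X] }  — shift
  I2: { [A' → A .] }  — accept
  I3: { [A → . * T *], [A → . id X /], [A → id . X /], [B → . ; id], [B → . A T], [X → . B id] }  — shift
  I4: { [B → ; . id] }  — shift
  I5: { [B → A . T], [T → . / B X] }  — shift
  I6: { [X → B . id] }  — shift
  I7: { [A → id X . /] }  — shift
  I8: { [A → id X / .] }  — reduce
  I9: { [X → B id .] }  — reduce
  I10: { [A → . * T *], [A → . id X /], [B → . ; id], [B → . A T], [T → / . B X] }  — shift
  I11: { [B → A T .] }  — reduce
  I12: { [A → . * T *], [A → . id X /], [B → . ; id], [B → . A T], [T → / B . X], [X → . B id] }  — shift
  I13: { [T → / B X .] }  — reduce
  I14: { [B → ; id .] }  — reduce
  I15: { [A → * T . *] }  — shift
  I16: { [A → * T * .] }  — reduce

No state contains both a complete item and a shift item.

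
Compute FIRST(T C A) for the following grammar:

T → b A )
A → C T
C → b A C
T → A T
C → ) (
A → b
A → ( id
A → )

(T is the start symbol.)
FIRST sets of the non-terminals involved (from the grammar, by fixed-point iteration):
  FIRST(T) = { '(', ')', 'b' }

To compute FIRST(T C A), process the symbols left to right:
Symbol T is a non-terminal. Add FIRST(T) \ {ε} = { '(', ')', 'b' }
T is not nullable (ε ∉ FIRST(T)), so stop here.
FIRST(T C A) = { '(', ')', 'b' }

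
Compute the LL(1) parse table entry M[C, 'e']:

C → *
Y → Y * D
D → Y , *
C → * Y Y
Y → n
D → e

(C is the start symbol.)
To find M[C, 'e'], we find productions for C where 'e' is in the predict set (PREDICT(N → α) = (FIRST(α) \ {ε}) ∪ (FOLLOW(N) if α ⇒* ε)).

C → *: PREDICT = { '*' }
C → * Y Y: PREDICT = { '*' }

M[C, 'e'] is empty (no production applies)

Answer: Empty (error entry)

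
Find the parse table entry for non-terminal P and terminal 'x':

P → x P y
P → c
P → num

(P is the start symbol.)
To find M[P, 'x'], we find productions for P where 'x' is in the predict set (PREDICT(N → α) = (FIRST(α) \ {ε}) ∪ (FOLLOW(N) if α ⇒* ε)).

P → x P y: PREDICT = { 'x' }
  'x' is in predict set, so this production goes in M[P, 'x']
P → c: PREDICT = { 'c' }
P → num: PREDICT = { 'num' }

M[P, 'x'] = P → x P y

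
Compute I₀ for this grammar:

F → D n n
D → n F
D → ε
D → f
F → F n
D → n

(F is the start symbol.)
First, augment the grammar with F' → F
I₀ = CLOSURE({ [F' → . F] }):
  [F' → . F] has the dot before F: add [F → . D n n], [F → . F n]
  [F → . D n n] has the dot before D: add [D → . n F], [D → .], [D → . f], [D → . n]
No further items can be added.

I₀ = { [D → . f], [D → . n F], [D → . n], [D → .], [F → . D n n], [F → . F n], [F' → . F] }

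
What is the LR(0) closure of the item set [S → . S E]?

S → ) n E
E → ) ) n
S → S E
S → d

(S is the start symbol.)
{ [S → . ) n E], [S → . S E], [S → . d] }

To compute CLOSURE, for each item [A → α.Bβ] where B is a non-terminal, add [B → .γ] for all productions B → γ; repeat for the newly added items until nothing changes.

Start with: [S → . S E]
  [S → . S E] has the dot before S: add [S → . ) n E], [S → . d]
No further items can be added.

CLOSURE = { [S → . ) n E], [S → . S E], [S → . d] }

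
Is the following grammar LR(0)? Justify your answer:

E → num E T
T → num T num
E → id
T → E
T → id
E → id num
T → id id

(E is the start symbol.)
A grammar is LR(0) if no state in the canonical LR(0) collection has:
  - both a shift item (dot before a terminal) and a complete item (shift-reduce conflict), or
  - two or more complete items (reduce-reduce conflict; the accept item [E' → E .] counts as a complete item here).

Augment with E' → E and build the canonical LR(0) collection (I0 = CLOSURE({[E' → . E]}), then GOTO on every symbol after a dot until no new states appear). It has 14 states:
  I0: { [E → . id num], [E → . id], [E → . num E T], [E' → . E] }  — shift
  I1: { [E' → E .] }  — accept
  I2: { [E → id . num], [E → id .] }  — shift, reduce
  I3: { [E → . id num], [E → . id], [E → . num E T], [E → num . E T] }  — shift
  I4: { [E → . id num], [E → . id], [E → . num E T], [E → num E . T], [T → . E], [T → . id id], [T → . id], [T → . num T num] }  — shift
  I5: { [T → E .] }  — reduce
  I6: { [E → num E T .] }  — reduce
  I7: { [E → id . num], [E → id .], [T → id . id], [T → id .] }  — shift, 2 reduces
  I8: { [E → . id num], [E → . id], [E → . num E T], [E → num . E T], [T → . E], [T → . id id], [T → . id], [T → . num T num], [T → num . T num] }  — shift
  I9: { [E → . id num], [E → . id], [E → . num E T], [E → num E . T], [T → . E], [T → . id id], [T → . id], [T → . num T num], [T → E .] }  — shift, reduce
  I10: { [T → num T . num] }  — shift
  I11: { [T → num T num .] }  — reduce
  I12: { [T → id id .] }  — reduce
  I13: { [E → id num .] }  — reduce

Conflict in state I2:
  Shift-reduce conflict between [E → id .] and [E → id . num]
So the grammar is NOT LR(0).

Answer: No. Shift-reduce conflict between [E → id .] and [E → id . num]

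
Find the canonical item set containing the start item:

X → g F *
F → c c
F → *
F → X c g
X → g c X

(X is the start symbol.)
First, augment the grammar with X' → X
I₀ = CLOSURE({ [X' → . X] }):
  [X' → . X] has the dot before X: add [X → . g F *], [X → . g c X]
No further items can be added.

I₀ = { [X → . g F *], [X → . g c X], [X' → . X] }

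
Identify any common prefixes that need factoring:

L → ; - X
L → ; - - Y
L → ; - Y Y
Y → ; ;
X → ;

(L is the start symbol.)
Left-factoring is needed when two productions for the same non-terminal
share a common prefix on the right-hand side.

Productions for L:
  L → ; - X
  L → ; - - Y
  L → ; - Y Y

Found common prefix '; -' in productions for L

Answer: Yes, L has productions with common prefix '; -'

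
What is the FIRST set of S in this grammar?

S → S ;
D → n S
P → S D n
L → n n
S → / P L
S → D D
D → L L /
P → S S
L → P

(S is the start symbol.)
{ '/', 'n' }

FIRST sets of the other non-terminals involved (by the same procedure, iterated to a fixed point):
  FIRST(D) = { '/', 'n' }

From S → S ;:
  - S is the symbol being defined: contributes nothing new
    S is not nullable, so stop
From S → / P L:
  - '/' is a terminal: add '/' and stop
From S → D D:
  - D is a non-terminal: add FIRST(D) \ {ε} = { '/', 'n' }
    D is not nullable, so stop

Collecting: FIRST(S) = { '/', 'n' }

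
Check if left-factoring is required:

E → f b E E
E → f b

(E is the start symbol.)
Yes, E has productions with common prefix 'f b'

Left-factoring is needed when two productions for the same non-terminal
share a common prefix on the right-hand side.

Productions for E:
  E → f b E E
  E → f b

Found common prefix 'f b' in productions for E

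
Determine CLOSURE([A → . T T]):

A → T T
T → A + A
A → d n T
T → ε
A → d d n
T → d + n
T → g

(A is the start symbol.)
To compute CLOSURE, for each item [A → α.Bβ] where B is a non-terminal, add [B → .γ] for all productions B → γ; repeat for the newly added items until nothing changes.

Start with: [A → . T T]
  [A → . T T] has the dot before T: add [T → . A + A], [T → .], [T → . d + n], [T → . g]
  [T → . A + A] has the dot before A: add [A → . d n T], [A → . d d n]
No further items can be added.

CLOSURE = { [A → . T T], [A → . d d n], [A → . d n T], [T → . A + A], [T → . d + n], [T → . g], [T → .] }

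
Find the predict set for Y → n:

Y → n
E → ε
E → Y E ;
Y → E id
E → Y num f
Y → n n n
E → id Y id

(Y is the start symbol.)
PREDICT(Y → n) = (FIRST(RHS) \ {ε}) ∪ (FOLLOW(Y) if ε ∈ FIRST(RHS), i.e. RHS ⇒* ε)
FIRST(n) = { 'n' }
ε ∉ FIRST(n), so FOLLOW(Y) is not added.
PREDICT(Y → n) = { 'n' }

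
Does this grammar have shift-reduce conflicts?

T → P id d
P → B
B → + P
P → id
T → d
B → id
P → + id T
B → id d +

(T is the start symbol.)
A shift-reduce conflict occurs when an LR(0) state has both:
  - a complete (reduce) item [A → α .] (dot at the end), and
  - a shift item [B → β . c γ] (dot before a terminal).

Augment with T' → T and build the canonical LR(0) collection (I0 = CLOSURE({[T' → . T]}), then GOTO on every symbol after a dot until no new states appear). It has 15 states:
  I0: { [B → . + P], [B → . id d +], [B → . id], [P → . + id T], [P → . B], [P → . id], [T → . P id d], [T → . d], [T' → . T] }  — shift
  I1: { [B → + . P], [B → . + P], [B → . id d +], [B → . id], [P → + . id T], [P → . + id T], [P → . B], [P → . id] }  — shift
  I2: { [P → B .] }  — reduce
  I3: { [T → P . id d] }  — shift
  I4: { [T' → T .] }  — accept
  I5: { [T → d .] }  — reduce
  I6: { [B → id . d +], [B → id .], [P → id .] }  — shift, 2 reduces
  I7: { [B → id d . +] }  — shift
  I8: { [B → id d + .] }  — reduce
  I9: { [T → P id . d] }  — shift
  I10: { [T → P id d .] }  — reduce
  I11: { [B → + P .] }  — reduce
  I12: { [B → . + P], [B → . id d +], [B → . id], [B → id . d +], [B → id .], [P → + id . T], [P → . + id T], [P → . B], [P → . id], [P → id .], [T → . P id d], [T → . d] }  — shift, 2 reduces
  I13: { [P → + id T .] }  — reduce
  I14: { [B → id d . +], [T → d .] }  — shift, reduce

I6 contains reduce items [B → id .], [P → id .] and shift item [B → id . d +] — shift-reduce conflict.
I12 contains reduce items [B → id .], [P → id .] and shift items [B → . + P], [B → . id], [B → . id d +], [B → id . d +], [P → . + id T], [P → . id], [T → . d] — shift-reduce conflict.
I14 contains reduce item [T → d .] and shift item [B → id d . +] — shift-reduce conflict.

Answer: Yes — I6: [B → id .] vs [B → id . d +]; I12: [B → id .] vs [B → . + P]; I14: [T → d .] vs [B → id d . +]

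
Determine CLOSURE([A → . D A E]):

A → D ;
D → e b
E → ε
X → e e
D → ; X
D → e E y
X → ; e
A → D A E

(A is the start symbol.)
{ [A → . D A E], [D → . ; X], [D → . e E y], [D → . e b] }

To compute CLOSURE, for each item [A → α.Bβ] where B is a non-terminal, add [B → .γ] for all productions B → γ; repeat for the newly added items until nothing changes.

Start with: [A → . D A E]
  [A → . D A E] has the dot before D: add [D → . e b], [D → . ; X], [D → . e E y]
No further items can be added.

CLOSURE = { [A → . D A E], [D → . ; X], [D → . e E y], [D → . e b] }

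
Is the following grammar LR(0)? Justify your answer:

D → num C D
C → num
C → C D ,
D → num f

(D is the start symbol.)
A grammar is LR(0) if no state in the canonical LR(0) collection has:
  - both a shift item (dot before a terminal) and a complete item (shift-reduce conflict), or
  - two or more complete items (reduce-reduce conflict; the accept item [D' → D .] counts as a complete item here).

Augment with D' → D and build the canonical LR(0) collection (I0 = CLOSURE({[D' → . D]}), then GOTO on every symbol after a dot until no new states appear). It has 8 states:
  I0: { [D → . num C D], [D → . num f], [D' → . D] }  — shift
  I1: { [D' → D .] }  — accept
  I2: { [C → . C D ,], [C → . num], [D → num . C D], [D → num . f] }  — shift
  I3: { [C → C . D ,], [D → . num C D], [D → . num f], [D → num C . D] }  — shift
  I4: { [D → num f .] }  — reduce
  I5: { [C → num .] }  — reduce
  I6: { [C → C D . ,], [D → num C D .] }  — shift, reduce
  I7: { [C → C D , .] }  — reduce

Conflict in state I6:
  Shift-reduce conflict between [D → num C D .] and [C → C D . ,]
So the grammar is NOT LR(0).

Answer: No. Shift-reduce conflict between [D → num C D .] and [C → C D . ,]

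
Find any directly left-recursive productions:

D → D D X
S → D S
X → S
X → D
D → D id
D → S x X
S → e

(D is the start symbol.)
Yes, D is left-recursive

D → D D X: LEFT RECURSIVE (starts with D)
S → D S: starts with D
X → S: starts with S
X → D: starts with D
D → D id: LEFT RECURSIVE (starts with D)
D → S x X: starts with S
S → e: starts with e

The grammar has direct left recursion on: D.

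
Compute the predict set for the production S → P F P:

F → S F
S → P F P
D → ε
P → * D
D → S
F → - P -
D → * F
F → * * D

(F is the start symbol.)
{ '*' }

PREDICT(S → P F P) = (FIRST(RHS) \ {ε}) ∪ (FOLLOW(S) if ε ∈ FIRST(RHS), i.e. RHS ⇒* ε)
FIRST(P) = { '*' }
FIRST(P F P) = { '*' }
ε ∉ FIRST(P F P), so FOLLOW(S) is not added.
PREDICT(S → P F P) = { '*' }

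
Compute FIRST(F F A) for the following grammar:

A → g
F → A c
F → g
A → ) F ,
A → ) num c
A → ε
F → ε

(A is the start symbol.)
FIRST sets of the non-terminals involved (from the grammar, by fixed-point iteration):
  FIRST(F) = { ')', 'c', 'g', ε }
  FIRST(A) = { ')', 'g', ε }

To compute FIRST(F F A), process the symbols left to right:
Symbol F is a non-terminal. Add FIRST(F) \ {ε} = { ')', 'c', 'g' }
F is nullable (ε ∈ FIRST(F)), continue to the next symbol.
Symbol F is a non-terminal. Add FIRST(F) \ {ε} = { ')', 'c', 'g' }
F is nullable (ε ∈ FIRST(F)), continue to the next symbol.
Symbol A is a non-terminal. Add FIRST(A) \ {ε} = { ')', 'g' }
A is nullable (ε ∈ FIRST(A)), continue to the next symbol.
All symbols are nullable, so ε is in the result.
FIRST(F F A) = { ')', 'c', 'g', ε }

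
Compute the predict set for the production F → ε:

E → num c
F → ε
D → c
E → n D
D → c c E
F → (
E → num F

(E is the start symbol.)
PREDICT(F → ε) = (FIRST(RHS) \ {ε}) ∪ (FOLLOW(F) if ε ∈ FIRST(RHS), i.e. RHS ⇒* ε)
The right-hand side is ε (FIRST(ε) = { ε }), so the predict set is FOLLOW(F) = { $ }
PREDICT(F → ε) = { $ }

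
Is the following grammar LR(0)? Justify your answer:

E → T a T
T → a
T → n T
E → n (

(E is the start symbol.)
Yes, the grammar is LR(0)

A grammar is LR(0) if no state in the canonical LR(0) collection has:
  - both a shift item (dot before a terminal) and a complete item (shift-reduce conflict), or
  - two or more complete items (reduce-reduce conflict; the accept item [E' → E .] counts as a complete item here).

Augment with E' → E and build the canonical LR(0) collection (I0 = CLOSURE({[E' → . E]}), then GOTO on every symbol after a dot until no new states appear). It has 10 states:
  I0: { [E → . T a T], [E → . n (], [E' → . E], [T → . a], [T → . n T] }  — shift
  I1: { [E' → E .] }  — accept
  I2: { [E → T . a T] }  — shift
  I3: { [T → a .] }  — reduce
  I4: { [E → n . (], [T → . a], [T → . n T], [T → n . T] }  — shift
  I5: { [E → n ( .] }  — reduce
  I6: { [T → n T .] }  — reduce
  I7: { [T → . a], [T → . n T], [T → n . T] }  — shift
  I8: { [E → T a . T], [T → . a], [T → . n T] }  — shift
  I9: { [E → T a T .] }  — reduce

Every state is either a pure shift/goto state or contains exactly one complete item and nothing to shift — no conflicts. The grammar is LR(0).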